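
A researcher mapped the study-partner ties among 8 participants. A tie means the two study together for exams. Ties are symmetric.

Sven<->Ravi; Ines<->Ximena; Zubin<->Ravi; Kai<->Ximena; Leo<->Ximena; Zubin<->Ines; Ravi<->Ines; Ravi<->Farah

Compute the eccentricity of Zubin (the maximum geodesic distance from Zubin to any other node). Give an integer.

3

Distances from Zubin: Farah:2, Ines:1, Kai:3, Leo:3, Ravi:1, Sven:2, Ximena:2.
The largest is 3 (to Kai and Leo), so the eccentricity of Zubin is 3.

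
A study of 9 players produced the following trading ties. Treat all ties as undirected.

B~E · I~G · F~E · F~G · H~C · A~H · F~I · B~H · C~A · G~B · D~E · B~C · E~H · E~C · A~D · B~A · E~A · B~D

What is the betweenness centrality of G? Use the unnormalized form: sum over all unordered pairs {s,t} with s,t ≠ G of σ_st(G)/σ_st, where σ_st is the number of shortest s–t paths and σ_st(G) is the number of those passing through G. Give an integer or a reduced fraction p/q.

7/2

Pairs whose geodesics pass through G — H–I: 1/2; C–I: 1/2; D–I: 1/2; A–I: 1/2; B–F: 1/2; B–I: 1.
All other pairs contribute 0.
Summing the contributions gives betweenness(G) = 7/2.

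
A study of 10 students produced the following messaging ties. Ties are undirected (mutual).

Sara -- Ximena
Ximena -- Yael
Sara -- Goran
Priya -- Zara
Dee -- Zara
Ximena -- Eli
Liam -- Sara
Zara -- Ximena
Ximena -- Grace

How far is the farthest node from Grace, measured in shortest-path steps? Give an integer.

3

Distances from Grace: Dee:3, Eli:2, Goran:3, Liam:3, Priya:3, Sara:2, Ximena:1, Yael:2, Zara:2.
The largest is 3 (to Dee, Priya, Liam, and Goran), so the eccentricity of Grace is 3.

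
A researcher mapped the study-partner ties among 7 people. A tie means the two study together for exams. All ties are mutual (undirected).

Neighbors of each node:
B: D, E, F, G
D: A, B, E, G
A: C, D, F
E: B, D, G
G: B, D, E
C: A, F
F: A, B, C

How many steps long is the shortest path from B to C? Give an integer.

2

One shortest route is B – F – C, which uses 2 edges, and B and C are not directly tied, so nothing shorter exists. So d(B,C) = 2.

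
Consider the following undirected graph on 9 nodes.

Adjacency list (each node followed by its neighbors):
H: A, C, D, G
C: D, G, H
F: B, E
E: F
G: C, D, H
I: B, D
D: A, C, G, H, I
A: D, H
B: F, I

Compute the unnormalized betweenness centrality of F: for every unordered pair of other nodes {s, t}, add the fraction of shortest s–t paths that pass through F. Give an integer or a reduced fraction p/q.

7

Pairs whose geodesics pass through F — H–E: 1; G–E: 1; D–E: 1; C–E: 1; A–E: 1; I–E: 1; E–B: 1.
All other pairs contribute 0.
Summing the contributions gives betweenness(F) = 7.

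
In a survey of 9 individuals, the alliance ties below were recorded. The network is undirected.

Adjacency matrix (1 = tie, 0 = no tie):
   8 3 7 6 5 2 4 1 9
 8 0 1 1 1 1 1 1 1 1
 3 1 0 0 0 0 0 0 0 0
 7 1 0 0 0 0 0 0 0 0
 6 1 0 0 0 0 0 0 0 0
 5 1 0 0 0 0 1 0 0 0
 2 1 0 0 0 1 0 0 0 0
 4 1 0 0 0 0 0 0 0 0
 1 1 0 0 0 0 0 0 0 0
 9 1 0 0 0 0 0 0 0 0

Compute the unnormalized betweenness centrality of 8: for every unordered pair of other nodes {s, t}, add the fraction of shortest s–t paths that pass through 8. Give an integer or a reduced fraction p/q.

Pairs whose geodesics pass through 8 — 3–7: 1; 3–6: 1; 3–5: 1; 3–2: 1; 3–4: 1; 3–1: 1; 3–9: 1; 7–6: 1; 7–5: 1; 7–2: 1; 7–4: 1; 7–1: 1; 7–9: 1; 6–5: 1 … (+13 more pairs).
All other pairs contribute 0.
Summing the contributions gives betweenness(8) = 27.

27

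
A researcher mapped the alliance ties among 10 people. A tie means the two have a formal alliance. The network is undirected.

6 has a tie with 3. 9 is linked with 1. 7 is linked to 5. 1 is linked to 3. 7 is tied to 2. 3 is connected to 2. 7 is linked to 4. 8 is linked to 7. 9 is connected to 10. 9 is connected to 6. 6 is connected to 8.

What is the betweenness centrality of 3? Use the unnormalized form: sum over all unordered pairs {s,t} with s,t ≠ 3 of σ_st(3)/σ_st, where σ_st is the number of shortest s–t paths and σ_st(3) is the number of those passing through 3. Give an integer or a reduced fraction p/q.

Pairs whose geodesics pass through 3 — 10–2: 2/2; 1–6: 1/2; 1–7: 1; 1–5: 1; 1–2: 1; 1–8: 1/2; 1–4: 1; 6–2: 1; 9–2: 2/2.
All other pairs contribute 0.
Summing the contributions gives betweenness(3) = 8.

8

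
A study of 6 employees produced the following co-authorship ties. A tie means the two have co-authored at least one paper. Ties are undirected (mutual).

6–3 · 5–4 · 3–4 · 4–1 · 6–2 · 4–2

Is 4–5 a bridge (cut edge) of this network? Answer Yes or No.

Yes

Without the 4–5 edge there is no alternate route between 4 and 5, so the network disconnects. It is a bridge.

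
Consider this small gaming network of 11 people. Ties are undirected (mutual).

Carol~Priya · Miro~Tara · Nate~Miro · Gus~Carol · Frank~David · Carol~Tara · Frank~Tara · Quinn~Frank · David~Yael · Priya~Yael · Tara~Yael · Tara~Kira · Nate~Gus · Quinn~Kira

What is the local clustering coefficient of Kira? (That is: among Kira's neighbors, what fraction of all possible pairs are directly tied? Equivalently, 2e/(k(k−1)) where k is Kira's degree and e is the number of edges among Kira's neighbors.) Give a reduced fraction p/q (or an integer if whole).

Kira's neighbors: Quinn and Tara (k = 2).
Possible neighbor pairs: C(2,2) = 1. Edges among them: none → e = 0.
Clustering(Kira) = 0/1.

0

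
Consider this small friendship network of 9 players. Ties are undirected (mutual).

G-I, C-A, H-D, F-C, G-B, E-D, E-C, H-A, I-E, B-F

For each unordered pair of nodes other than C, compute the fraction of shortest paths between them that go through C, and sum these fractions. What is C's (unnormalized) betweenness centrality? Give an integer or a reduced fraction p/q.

21/2

Pairs whose geodesics pass through C — A–E: 1; A–I: 1; A–G: 2/2; A–B: 1; A–F: 1; H–B: 1; H–F: 1; D–B: 1/2; D–F: 1; E–B: 1/2; E–F: 1; I–F: 1/2.
All other pairs contribute 0.
Summing the contributions gives betweenness(C) = 21/2.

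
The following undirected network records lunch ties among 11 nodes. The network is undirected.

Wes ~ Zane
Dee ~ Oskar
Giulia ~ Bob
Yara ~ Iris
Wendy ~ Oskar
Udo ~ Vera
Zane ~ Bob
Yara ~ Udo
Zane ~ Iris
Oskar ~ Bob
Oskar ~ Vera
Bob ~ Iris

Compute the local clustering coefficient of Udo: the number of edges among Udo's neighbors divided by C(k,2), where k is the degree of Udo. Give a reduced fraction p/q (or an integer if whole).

0

Udo's neighbors: Vera and Yara (k = 2).
Possible neighbor pairs: C(2,2) = 1. Edges among them: none → e = 0.
Clustering(Udo) = 0/1.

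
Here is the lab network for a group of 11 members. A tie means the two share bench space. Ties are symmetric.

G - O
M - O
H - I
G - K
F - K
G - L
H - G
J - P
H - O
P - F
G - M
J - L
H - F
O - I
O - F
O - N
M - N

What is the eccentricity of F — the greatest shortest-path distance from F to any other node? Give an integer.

Distances from F: G:2, H:1, I:2, J:2, K:1, L:3, M:2, N:2, O:1, P:1.
The largest is 3 (to L), so the eccentricity of F is 3.

3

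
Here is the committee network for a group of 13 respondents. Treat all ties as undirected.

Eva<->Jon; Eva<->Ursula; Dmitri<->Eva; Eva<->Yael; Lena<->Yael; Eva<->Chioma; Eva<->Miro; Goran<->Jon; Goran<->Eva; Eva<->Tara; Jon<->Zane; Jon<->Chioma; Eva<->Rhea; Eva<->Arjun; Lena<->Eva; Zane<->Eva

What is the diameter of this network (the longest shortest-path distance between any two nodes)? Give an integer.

2

Eccentricity of each node (its greatest distance to any other): Arjun:2, Chioma:2, Dmitri:2, Eva:1, Goran:2, Jon:2, Lena:2, Miro:2, Rhea:2, Tara:2, Ursula:2, Yael:2, Zane:2.
The maximum eccentricity is 2, realized for instance by the pair Yael–Jon via Yael – Eva – Jon. So the diameter is 2.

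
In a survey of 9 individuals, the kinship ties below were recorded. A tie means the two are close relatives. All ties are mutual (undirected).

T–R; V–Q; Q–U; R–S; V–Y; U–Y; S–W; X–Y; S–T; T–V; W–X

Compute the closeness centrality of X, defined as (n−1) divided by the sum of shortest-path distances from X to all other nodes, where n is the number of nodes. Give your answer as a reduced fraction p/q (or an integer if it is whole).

Distances from X: Q:3, R:3, S:2, T:3, U:2, V:2, W:1, Y:1. Sum = 17.
n = 9, so closeness = 8/17.

8/17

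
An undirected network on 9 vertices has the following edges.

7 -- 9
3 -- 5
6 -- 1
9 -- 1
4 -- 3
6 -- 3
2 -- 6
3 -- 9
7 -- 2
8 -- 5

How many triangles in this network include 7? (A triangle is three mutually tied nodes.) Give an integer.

0

7's neighbors are 2 and 9, but none of them are tied to each other, so no triangle contains 7.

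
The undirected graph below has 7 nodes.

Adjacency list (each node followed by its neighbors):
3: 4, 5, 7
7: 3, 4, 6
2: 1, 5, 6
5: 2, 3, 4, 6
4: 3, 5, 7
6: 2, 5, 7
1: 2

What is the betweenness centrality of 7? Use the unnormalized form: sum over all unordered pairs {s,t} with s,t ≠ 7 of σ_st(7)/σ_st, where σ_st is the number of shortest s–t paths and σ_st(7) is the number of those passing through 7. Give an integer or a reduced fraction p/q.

Pairs whose geodesics pass through 7 — 6–3: 1/2; 6–4: 1/2.
All other pairs contribute 0.
Summing the contributions gives betweenness(7) = 1.

1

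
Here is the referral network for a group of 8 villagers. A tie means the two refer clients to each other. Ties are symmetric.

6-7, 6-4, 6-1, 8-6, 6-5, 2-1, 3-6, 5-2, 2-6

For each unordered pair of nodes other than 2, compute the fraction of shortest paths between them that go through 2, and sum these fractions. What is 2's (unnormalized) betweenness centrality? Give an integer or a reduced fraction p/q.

Pairs whose geodesics pass through 2 — 1–5: 1/2.
All other pairs contribute 0.
Summing the contributions gives betweenness(2) = 1/2.

1/2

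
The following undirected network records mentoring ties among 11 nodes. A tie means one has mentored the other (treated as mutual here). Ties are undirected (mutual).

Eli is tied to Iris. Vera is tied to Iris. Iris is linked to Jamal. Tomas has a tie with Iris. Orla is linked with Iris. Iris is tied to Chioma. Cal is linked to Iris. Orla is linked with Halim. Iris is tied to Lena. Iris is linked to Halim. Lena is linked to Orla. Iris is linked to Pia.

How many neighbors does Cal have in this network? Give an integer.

Cal is directly tied to Iris. That is 1 neighbor, so the degree of Cal is 1.

1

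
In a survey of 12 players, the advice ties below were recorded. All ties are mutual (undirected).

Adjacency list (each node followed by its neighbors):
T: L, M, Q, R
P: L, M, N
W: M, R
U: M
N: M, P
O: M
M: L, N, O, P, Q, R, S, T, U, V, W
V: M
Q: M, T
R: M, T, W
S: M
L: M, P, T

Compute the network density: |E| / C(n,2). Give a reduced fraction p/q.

There are 17 edges and 12 nodes, so the maximum possible is C(12,2) = 66.
Density = 17/66.

17/66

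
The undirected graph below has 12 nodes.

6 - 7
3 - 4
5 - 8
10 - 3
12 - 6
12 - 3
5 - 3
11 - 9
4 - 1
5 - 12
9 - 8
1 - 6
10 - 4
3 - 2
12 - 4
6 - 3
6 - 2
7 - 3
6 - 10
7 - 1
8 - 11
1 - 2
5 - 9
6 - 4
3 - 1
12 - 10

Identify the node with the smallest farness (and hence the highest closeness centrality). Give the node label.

Farness (sum of distances to all others) for each node — 1:21, 2:23, 3:15, 4:21, 5:18, 6:19, 7:23, 8:25, 9:25, 10:22, 11:34, 12:18.
The smallest farness is 15, for 3, so 3 has the highest closeness.

3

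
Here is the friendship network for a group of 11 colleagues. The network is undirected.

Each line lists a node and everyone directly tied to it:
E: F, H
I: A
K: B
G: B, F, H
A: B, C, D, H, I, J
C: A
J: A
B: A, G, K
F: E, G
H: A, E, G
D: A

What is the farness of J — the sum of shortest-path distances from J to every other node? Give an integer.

Distances from J: A:1, B:2, C:2, D:2, E:3, F:4, G:3, H:2, I:2, K:3.
Sum = 1 + 2 + 2 + 2 + 3 + 4 + 3 + 2 + 2 + 3 = 24.

24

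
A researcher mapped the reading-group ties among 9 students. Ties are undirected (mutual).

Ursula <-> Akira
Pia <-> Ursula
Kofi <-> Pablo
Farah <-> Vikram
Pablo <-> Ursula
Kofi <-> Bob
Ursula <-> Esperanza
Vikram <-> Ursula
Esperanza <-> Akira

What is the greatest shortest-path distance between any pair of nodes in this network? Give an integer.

5

Eccentricity of each node (its greatest distance to any other): Akira:4, Bob:5, Esperanza:4, Farah:5, Kofi:4, Pablo:3, Pia:4, Ursula:3, Vikram:4.
The maximum eccentricity is 5, realized for instance by the pair Bob–Farah via Bob – Kofi – Pablo – Ursula – Vikram – Farah. So the diameter is 5.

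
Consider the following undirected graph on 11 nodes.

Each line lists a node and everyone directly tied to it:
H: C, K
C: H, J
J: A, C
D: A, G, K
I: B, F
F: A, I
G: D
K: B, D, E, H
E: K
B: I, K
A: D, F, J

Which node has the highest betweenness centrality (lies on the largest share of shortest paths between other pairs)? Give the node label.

K

Unnormalized betweenness of each node: A:77/6, B:35/6, C:19/6, D:44/3, E:0, F:13/3, G:0, H:35/6, I:19/6, J:13/3, K:125/6.
K has the largest value, 125/6, making it the main broker — the node through which the most shortest paths run.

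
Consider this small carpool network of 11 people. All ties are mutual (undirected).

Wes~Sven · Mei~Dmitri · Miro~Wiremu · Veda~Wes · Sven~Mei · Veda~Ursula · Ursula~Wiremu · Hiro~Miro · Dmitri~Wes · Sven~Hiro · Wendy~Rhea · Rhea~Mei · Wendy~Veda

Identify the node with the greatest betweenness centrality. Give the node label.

Veda

Unnormalized betweenness of each node: Dmitri:3/2, Hiro:7, Mei:23/3, Miro:4, Rhea:19/6, Sven:25/2, Ursula:7, Veda:83/6, Wendy:4, Wes:31/3, Wiremu:4.
Veda has the largest value, 83/6, making it the main broker — the node through which the most shortest paths run.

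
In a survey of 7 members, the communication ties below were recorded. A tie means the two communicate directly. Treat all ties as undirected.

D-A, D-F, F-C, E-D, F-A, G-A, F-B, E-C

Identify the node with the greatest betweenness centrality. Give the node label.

F

Unnormalized betweenness of each node: A:5, B:0, C:1, D:3, E:1/2, F:15/2, G:0.
F has the largest value, 15/2, making it the main broker — the node through which the most shortest paths run.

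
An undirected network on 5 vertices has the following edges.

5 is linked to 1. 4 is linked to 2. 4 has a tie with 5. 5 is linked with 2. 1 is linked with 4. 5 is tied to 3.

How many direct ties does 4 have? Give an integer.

3

4 is directly tied to 1, 2, and 5. That is 3 neighbors, so the degree of 4 is 3.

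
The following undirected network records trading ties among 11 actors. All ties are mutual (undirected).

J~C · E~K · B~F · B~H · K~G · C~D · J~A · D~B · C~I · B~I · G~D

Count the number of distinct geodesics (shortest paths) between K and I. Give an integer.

2

The shortest distance is 4. The length-4 paths are: K–G–D–C–I; K–G–D–B–I.
That gives 2 distinct shortest paths.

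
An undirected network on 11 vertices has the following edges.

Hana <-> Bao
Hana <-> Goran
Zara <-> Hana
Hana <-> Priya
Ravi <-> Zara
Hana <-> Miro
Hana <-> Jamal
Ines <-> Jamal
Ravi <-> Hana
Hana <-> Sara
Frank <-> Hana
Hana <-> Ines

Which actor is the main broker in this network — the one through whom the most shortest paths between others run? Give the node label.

Unnormalized betweenness of each node: Bao:0, Frank:0, Goran:0, Hana:43, Ines:0, Jamal:0, Miro:0, Priya:0, Ravi:0, Sara:0, Zara:0.
Hana has the largest value, 43, making it the main broker — the node through which the most shortest paths run.

Hana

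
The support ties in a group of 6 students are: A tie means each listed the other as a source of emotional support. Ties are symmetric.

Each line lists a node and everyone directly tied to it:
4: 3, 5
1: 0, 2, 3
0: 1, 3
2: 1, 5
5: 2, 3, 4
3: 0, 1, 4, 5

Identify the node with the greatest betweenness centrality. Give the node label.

3

Unnormalized betweenness of each node: 0:0, 1:3/2, 2:1/2, 3:7/2, 4:0, 5:3/2.
3 has the largest value, 7/2, making it the main broker — the node through which the most shortest paths run.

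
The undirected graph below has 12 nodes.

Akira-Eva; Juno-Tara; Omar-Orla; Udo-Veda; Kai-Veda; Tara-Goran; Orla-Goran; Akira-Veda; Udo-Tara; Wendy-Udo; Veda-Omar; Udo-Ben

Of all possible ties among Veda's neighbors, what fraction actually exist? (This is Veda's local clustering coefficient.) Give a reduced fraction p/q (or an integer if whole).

0

Veda's neighbors: Akira, Kai, Omar, and Udo (k = 4).
Possible neighbor pairs: C(4,2) = 6. Edges among them: none → e = 0.
Clustering(Veda) = 0/6 = 0.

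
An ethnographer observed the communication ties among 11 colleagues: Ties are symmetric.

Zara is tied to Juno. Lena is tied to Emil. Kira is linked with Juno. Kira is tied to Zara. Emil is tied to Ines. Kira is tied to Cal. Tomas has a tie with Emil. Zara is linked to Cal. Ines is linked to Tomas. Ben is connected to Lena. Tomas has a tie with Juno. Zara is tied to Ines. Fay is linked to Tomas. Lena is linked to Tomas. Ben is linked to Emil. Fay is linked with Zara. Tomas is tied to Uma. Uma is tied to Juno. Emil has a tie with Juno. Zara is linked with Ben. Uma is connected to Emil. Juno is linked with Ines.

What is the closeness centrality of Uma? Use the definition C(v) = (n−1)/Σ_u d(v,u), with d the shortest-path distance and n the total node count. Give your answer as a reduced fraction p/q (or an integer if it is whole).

Distances from Uma: Ben:2, Cal:3, Emil:1, Fay:2, Ines:2, Juno:1, Kira:2, Lena:2, Tomas:1, Zara:2. Sum = 18.
n = 11, so closeness = 10/18 = 5/9.

5/9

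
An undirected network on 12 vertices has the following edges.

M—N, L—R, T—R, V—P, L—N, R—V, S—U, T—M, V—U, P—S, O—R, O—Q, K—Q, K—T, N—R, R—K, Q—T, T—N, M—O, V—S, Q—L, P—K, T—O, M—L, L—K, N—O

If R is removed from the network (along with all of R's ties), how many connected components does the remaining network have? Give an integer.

R's neighbors (K, L, N, O, T, and V) remain reachable from one another through other ties, so the rest of the network stays in one piece.

1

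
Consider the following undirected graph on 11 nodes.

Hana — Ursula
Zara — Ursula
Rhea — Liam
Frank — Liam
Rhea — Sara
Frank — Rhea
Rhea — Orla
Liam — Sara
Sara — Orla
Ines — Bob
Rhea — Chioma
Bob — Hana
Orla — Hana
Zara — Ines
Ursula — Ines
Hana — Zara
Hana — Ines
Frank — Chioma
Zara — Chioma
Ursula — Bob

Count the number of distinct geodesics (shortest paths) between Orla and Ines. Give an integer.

The shortest distance is 2, and the only length-2 path is Orla–Hana–Ines. So there is exactly 1 shortest path.

1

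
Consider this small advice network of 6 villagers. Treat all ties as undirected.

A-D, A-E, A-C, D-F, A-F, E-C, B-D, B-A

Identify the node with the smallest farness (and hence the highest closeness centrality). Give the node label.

A

Farness (sum of distances to all others) for each node — A:5, B:8, C:8, D:7, E:8, F:8.
The smallest farness is 5, for A, so A has the highest closeness.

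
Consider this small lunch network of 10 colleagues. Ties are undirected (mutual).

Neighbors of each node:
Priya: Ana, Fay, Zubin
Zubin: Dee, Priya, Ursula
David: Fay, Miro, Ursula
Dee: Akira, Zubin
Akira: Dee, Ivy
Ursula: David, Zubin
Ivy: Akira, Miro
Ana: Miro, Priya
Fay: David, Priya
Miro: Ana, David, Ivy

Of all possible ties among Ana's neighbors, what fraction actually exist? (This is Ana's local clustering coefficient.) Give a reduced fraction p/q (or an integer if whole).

Ana's neighbors: Miro and Priya (k = 2).
Possible neighbor pairs: C(2,2) = 1. Edges among them: none → e = 0.
Clustering(Ana) = 0/1.

0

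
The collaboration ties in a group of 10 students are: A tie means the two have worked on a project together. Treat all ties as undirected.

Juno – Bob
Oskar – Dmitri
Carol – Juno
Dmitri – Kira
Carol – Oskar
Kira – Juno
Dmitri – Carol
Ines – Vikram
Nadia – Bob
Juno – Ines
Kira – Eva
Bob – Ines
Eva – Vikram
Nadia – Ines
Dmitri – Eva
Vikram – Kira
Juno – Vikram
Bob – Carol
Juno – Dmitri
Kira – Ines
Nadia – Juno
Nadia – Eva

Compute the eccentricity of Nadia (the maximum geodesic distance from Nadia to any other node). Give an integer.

Distances from Nadia: Bob:1, Carol:2, Dmitri:2, Eva:1, Ines:1, Juno:1, Kira:2, Oskar:3, Vikram:2.
The largest is 3 (to Oskar), so the eccentricity of Nadia is 3.

3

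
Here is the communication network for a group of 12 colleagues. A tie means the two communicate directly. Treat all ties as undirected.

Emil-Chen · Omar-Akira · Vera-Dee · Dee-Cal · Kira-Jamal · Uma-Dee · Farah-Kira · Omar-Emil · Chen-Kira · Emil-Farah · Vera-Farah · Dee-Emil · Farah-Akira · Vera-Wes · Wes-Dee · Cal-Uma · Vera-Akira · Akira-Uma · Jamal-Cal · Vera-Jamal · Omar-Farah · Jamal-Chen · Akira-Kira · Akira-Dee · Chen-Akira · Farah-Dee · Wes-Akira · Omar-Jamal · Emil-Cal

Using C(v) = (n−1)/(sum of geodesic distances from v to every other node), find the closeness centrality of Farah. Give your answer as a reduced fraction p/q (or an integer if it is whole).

Distances from Farah: Akira:1, Cal:2, Chen:2, Dee:1, Emil:1, Jamal:2, Kira:1, Omar:1, Uma:2, Vera:1, Wes:2. Sum = 16.
n = 12, so closeness = 11/16.

11/16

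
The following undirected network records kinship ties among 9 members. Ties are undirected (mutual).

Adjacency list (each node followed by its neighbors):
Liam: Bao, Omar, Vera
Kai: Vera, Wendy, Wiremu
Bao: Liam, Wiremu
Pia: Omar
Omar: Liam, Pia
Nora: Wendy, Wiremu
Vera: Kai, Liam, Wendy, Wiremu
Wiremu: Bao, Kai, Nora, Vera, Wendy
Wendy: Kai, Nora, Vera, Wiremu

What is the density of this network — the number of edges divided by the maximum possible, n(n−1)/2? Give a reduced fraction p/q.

There are 13 edges and 9 nodes, so the maximum possible is C(9,2) = 36.
Density = 13/36.

13/36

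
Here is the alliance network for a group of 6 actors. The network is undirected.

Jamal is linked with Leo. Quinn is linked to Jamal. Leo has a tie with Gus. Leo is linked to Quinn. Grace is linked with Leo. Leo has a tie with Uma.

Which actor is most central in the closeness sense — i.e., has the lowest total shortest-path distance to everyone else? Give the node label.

Farness (sum of distances to all others) for each node — Grace:9, Gus:9, Jamal:8, Leo:5, Quinn:8, Uma:9.
The smallest farness is 5, for Leo, so Leo has the highest closeness.

Leo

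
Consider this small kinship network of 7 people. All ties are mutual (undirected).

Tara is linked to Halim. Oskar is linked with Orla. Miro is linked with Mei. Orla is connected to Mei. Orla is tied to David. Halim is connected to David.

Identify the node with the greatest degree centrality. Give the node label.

Orla

Degrees — David:2, Halim:2, Mei:2, Miro:1, Orla:3, Oskar:1, Tara:1.
The maximum is 3, attained only by Orla.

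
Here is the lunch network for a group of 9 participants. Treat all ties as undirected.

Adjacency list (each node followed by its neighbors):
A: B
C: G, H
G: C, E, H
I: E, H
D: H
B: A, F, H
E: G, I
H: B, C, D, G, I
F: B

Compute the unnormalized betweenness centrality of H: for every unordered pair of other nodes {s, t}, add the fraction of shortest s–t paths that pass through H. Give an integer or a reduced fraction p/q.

Pairs whose geodesics pass through H — C–I: 1; C–D: 1; C–F: 1; C–A: 1; C–B: 1; I–D: 1; I–G: 1/2; I–F: 1; I–A: 1; I–B: 1; D–E: 2/2; D–G: 1; D–F: 1; D–A: 1 … (+7 more pairs).
All other pairs contribute 0.
Summing the contributions gives betweenness(H) = 41/2.

41/2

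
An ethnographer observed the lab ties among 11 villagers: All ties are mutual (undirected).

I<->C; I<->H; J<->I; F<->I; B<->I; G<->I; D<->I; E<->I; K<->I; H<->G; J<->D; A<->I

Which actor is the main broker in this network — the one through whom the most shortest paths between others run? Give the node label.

Unnormalized betweenness of each node: A:0, B:0, C:0, D:0, E:0, F:0, G:0, H:0, I:43, J:0, K:0.
I has the largest value, 43, making it the main broker — the node through which the most shortest paths run.

I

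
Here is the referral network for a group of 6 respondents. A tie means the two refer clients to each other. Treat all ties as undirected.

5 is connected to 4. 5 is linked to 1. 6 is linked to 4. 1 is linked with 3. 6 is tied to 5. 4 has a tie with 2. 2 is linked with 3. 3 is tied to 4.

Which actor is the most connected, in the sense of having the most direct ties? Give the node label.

Degrees — 1:2, 2:2, 3:3, 4:4, 5:3, 6:2.
The maximum is 4, attained only by 4.

4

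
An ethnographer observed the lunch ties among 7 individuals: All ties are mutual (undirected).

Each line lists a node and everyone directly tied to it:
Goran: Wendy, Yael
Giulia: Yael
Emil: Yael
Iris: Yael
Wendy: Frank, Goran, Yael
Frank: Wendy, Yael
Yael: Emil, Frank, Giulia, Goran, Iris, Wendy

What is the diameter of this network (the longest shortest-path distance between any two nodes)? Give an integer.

2

Eccentricity of each node (its greatest distance to any other): Emil:2, Frank:2, Giulia:2, Goran:2, Iris:2, Wendy:2, Yael:1.
The maximum eccentricity is 2, realized for instance by the pair Wendy–Iris via Wendy – Yael – Iris. So the diameter is 2.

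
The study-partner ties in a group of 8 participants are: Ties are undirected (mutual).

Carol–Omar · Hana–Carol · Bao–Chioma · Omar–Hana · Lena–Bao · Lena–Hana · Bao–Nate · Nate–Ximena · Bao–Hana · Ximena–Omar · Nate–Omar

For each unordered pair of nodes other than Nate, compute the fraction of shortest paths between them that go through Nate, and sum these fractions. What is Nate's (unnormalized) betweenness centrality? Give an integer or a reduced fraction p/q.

Pairs whose geodesics pass through Nate — Lena–Ximena: 1/2; Chioma–Ximena: 1; Chioma–Omar: 1/2; Bao–Ximena: 1; Bao–Omar: 1/2.
All other pairs contribute 0.
Summing the contributions gives betweenness(Nate) = 7/2.

7/2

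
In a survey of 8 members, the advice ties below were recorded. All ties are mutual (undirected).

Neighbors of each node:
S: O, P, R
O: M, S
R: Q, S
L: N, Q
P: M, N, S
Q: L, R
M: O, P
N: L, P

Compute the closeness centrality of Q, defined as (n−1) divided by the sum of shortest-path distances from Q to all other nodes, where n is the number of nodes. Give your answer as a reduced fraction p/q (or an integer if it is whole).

Distances from Q: L:1, M:4, N:2, O:3, P:3, R:1, S:2. Sum = 16.
n = 8, so closeness = 7/16.

7/16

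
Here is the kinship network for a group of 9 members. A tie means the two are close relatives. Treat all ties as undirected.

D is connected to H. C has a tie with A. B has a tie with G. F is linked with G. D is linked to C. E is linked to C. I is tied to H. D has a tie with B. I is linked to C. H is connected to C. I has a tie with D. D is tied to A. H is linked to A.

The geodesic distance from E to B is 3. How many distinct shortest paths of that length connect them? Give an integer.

1

The shortest distance is 3, and the only length-3 path is E–C–D–B. So there is exactly 1 shortest path.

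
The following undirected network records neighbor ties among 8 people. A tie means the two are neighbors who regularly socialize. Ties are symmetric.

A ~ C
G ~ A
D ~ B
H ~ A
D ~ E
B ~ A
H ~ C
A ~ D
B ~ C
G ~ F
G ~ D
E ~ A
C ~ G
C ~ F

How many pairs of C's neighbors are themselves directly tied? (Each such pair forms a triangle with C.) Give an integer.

4

C's neighbors: A, B, F, G, and H.
Neighbor pairs that are themselves tied: C–A–B; C–A–G; C–A–H; C–F–G. Each forms one triangle with C, for 4 in total.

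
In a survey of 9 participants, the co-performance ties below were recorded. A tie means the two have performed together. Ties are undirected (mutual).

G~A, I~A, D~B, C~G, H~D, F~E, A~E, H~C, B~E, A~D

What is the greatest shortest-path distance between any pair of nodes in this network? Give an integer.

4

Eccentricity of each node (its greatest distance to any other): A:2, B:3, C:4, D:3, E:3, F:4, G:3, H:4, I:3.
The maximum eccentricity is 4, realized for instance by the pair H–F via H – D – B – E – F. So the diameter is 4.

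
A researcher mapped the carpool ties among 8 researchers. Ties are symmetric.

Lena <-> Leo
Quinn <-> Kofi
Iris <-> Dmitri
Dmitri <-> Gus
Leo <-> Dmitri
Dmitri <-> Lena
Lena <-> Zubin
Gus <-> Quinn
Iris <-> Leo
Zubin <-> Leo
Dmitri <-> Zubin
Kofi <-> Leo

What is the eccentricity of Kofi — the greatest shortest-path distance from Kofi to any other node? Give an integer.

2

Distances from Kofi: Dmitri:2, Gus:2, Iris:2, Lena:2, Leo:1, Quinn:1, Zubin:2.
The largest is 2 (to Lena, Dmitri, Iris, Zubin, and Gus), so the eccentricity of Kofi is 2.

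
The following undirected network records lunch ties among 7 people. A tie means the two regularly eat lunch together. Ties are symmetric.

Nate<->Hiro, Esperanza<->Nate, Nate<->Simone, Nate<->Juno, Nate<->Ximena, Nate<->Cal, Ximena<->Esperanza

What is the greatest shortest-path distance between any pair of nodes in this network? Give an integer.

2

Eccentricity of each node (its greatest distance to any other): Cal:2, Esperanza:2, Hiro:2, Juno:2, Nate:1, Simone:2, Ximena:2.
The maximum eccentricity is 2, realized for instance by the pair Hiro–Simone via Hiro – Nate – Simone. So the diameter is 2.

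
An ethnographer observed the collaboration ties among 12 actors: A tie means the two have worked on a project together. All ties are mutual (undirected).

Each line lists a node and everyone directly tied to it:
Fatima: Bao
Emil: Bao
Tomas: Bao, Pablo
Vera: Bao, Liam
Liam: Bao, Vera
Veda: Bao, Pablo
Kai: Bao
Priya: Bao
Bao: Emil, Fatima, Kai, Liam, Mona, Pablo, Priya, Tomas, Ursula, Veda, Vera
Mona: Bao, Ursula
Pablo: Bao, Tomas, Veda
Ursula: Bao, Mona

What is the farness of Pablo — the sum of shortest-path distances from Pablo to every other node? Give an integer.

19

Distances from Pablo: Bao:1, Emil:2, Fatima:2, Kai:2, Liam:2, Mona:2, Priya:2, Tomas:1, Ursula:2, Veda:1, Vera:2.
Sum = 1 + 2 + 2 + 2 + 2 + 2 + 2 + 1 + 2 + 1 + 2 = 19.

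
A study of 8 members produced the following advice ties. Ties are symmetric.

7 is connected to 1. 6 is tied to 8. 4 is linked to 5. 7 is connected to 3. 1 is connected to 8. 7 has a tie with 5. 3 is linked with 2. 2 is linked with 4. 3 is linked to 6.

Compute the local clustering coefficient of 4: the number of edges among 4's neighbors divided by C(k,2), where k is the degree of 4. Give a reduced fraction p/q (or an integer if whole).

0

4's neighbors: 2 and 5 (k = 2).
Possible neighbor pairs: C(2,2) = 1. Edges among them: none → e = 0.
Clustering(4) = 0/1.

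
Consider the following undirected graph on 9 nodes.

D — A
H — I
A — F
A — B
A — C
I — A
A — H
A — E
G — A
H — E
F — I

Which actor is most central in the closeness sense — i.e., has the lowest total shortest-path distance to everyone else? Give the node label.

A

Farness (sum of distances to all others) for each node — A:8, B:15, C:15, D:15, E:14, F:14, G:15, H:13, I:13.
The smallest farness is 8, for A, so A has the highest closeness.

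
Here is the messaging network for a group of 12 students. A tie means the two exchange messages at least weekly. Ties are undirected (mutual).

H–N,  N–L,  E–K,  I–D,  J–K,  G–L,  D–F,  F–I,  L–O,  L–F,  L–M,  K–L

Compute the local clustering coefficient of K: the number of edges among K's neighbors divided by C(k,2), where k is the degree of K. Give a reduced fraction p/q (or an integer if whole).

0

K's neighbors: E, J, and L (k = 3).
Possible neighbor pairs: C(3,2) = 3. Edges among them: none → e = 0.
Clustering(K) = 0/3 = 0.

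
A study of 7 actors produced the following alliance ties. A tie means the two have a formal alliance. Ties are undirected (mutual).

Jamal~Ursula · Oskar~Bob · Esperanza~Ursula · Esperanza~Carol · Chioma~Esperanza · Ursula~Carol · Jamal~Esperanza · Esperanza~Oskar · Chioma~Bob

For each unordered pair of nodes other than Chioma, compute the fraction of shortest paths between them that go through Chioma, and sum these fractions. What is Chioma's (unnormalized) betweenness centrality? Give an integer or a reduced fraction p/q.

2

Pairs whose geodesics pass through Chioma — Bob–Carol: 1/2; Bob–Ursula: 1/2; Bob–Esperanza: 1/2; Bob–Jamal: 1/2.
All other pairs contribute 0.
Summing the contributions gives betweenness(Chioma) = 2.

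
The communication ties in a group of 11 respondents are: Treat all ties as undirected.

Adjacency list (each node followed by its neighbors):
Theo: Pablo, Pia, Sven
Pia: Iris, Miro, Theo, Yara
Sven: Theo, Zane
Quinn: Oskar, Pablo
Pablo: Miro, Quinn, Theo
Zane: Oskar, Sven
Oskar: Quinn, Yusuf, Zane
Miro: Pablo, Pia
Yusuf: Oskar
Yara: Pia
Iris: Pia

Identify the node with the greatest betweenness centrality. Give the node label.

Unnormalized betweenness of each node: Iris:0, Miro:5, Oskar:34/3, Pablo:85/6, Pia:55/3, Quinn:59/6, Sven:49/6, Theo:50/3, Yara:0, Yusuf:0, Zane:11/2.
Pia has the largest value, 55/3, making it the main broker — the node through which the most shortest paths run.

Pia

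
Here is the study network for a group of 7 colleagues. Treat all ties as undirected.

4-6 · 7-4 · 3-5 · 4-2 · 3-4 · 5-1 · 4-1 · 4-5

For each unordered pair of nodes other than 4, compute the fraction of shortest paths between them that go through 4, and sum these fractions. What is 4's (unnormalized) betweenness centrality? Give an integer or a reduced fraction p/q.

Pairs whose geodesics pass through 4 — 5–2: 1; 5–6: 1; 5–7: 1; 1–3: 1/2; 1–2: 1; 1–6: 1; 1–7: 1; 3–2: 1; 3–6: 1; 3–7: 1; 2–6: 1; 2–7: 1; 6–7: 1.
All other pairs contribute 0.
Summing the contributions gives betweenness(4) = 25/2.

25/2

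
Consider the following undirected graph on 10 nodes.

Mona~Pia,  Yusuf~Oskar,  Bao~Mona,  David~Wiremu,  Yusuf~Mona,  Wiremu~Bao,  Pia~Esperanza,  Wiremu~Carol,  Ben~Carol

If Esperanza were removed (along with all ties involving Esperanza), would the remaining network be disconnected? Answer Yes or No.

Even without Esperanza, every remaining node can still reach every other (the residual graph is connected), so Esperanza is not a cut vertex.

No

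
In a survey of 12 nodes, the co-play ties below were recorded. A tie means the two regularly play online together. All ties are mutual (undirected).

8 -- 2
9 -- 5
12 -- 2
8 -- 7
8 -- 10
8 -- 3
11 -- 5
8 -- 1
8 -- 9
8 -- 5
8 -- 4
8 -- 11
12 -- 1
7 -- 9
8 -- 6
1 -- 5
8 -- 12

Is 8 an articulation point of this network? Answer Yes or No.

Yes

Removing 8 leaves {1, 2, 5, 7, 9, 11, and 12} with no path to {3}, so the network splits into 5 components. 8 is a cut vertex.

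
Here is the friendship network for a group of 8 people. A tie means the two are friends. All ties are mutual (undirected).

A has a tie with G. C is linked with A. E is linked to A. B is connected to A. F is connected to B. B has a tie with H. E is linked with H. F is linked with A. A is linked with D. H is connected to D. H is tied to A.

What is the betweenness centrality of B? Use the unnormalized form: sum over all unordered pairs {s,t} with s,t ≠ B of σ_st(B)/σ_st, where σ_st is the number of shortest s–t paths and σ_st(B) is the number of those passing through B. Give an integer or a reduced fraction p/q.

1/2

Pairs whose geodesics pass through B — F–H: 1/2.
All other pairs contribute 0.
Summing the contributions gives betweenness(B) = 1/2.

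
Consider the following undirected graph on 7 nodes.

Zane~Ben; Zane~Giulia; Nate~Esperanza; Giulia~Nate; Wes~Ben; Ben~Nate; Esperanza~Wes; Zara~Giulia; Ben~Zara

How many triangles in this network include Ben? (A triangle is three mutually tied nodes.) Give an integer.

0

Ben's neighbors are Nate, Wes, Zane, and Zara, but none of them are tied to each other, so no triangle contains Ben.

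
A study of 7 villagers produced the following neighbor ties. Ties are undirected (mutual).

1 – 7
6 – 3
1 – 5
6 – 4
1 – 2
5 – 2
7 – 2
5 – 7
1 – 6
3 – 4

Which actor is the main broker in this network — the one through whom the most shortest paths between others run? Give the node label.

1

Unnormalized betweenness of each node: 1:9, 2:0, 3:0, 4:0, 5:0, 6:8, 7:0.
1 has the largest value, 9, making it the main broker — the node through which the most shortest paths run.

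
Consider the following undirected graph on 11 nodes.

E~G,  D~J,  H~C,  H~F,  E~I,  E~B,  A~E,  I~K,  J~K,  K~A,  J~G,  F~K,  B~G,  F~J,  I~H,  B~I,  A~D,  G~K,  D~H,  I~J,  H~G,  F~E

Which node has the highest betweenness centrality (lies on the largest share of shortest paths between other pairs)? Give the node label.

Unnormalized betweenness of each node: A:39/20, B:1/5, C:0, D:3, E:22/5, F:29/12, G:289/60, H:58/5, I:289/60, J:31/10, K:27/10.
H has the largest value, 58/5, making it the main broker — the node through which the most shortest paths run.

H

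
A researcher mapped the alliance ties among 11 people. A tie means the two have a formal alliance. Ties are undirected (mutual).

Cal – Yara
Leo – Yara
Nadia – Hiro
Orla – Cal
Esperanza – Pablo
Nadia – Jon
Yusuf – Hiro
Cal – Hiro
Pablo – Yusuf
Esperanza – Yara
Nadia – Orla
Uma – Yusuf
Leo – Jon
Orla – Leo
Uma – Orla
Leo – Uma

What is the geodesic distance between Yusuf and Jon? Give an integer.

One shortest route is Yusuf – Uma – Leo – Jon, which uses 3 edges, and at distance 2 from Yusuf we only reach {Cal, Esperanza, Leo, Nadia, Orla}, which does not include Jon. So d(Yusuf,Jon) = 3.

3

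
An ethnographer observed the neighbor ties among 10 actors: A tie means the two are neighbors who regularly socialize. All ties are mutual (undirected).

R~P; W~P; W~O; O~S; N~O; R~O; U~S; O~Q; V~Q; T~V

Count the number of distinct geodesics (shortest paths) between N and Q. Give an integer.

1

The shortest distance is 2, and the only length-2 path is N–O–Q. So there is exactly 1 shortest path.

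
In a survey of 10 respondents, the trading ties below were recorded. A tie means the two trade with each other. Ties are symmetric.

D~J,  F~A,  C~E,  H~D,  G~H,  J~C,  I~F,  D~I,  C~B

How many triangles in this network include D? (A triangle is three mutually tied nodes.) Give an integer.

0

D's neighbors are H, I, and J, but none of them are tied to each other, so no triangle contains D.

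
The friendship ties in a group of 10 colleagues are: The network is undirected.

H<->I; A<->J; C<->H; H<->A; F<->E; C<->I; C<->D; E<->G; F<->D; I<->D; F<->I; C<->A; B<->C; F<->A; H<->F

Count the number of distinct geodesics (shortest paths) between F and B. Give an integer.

4

The shortest distance is 3. The length-3 paths are: F–A–C–B; F–H–C–B; F–D–C–B; F–I–C–B.
That gives 4 distinct shortest paths.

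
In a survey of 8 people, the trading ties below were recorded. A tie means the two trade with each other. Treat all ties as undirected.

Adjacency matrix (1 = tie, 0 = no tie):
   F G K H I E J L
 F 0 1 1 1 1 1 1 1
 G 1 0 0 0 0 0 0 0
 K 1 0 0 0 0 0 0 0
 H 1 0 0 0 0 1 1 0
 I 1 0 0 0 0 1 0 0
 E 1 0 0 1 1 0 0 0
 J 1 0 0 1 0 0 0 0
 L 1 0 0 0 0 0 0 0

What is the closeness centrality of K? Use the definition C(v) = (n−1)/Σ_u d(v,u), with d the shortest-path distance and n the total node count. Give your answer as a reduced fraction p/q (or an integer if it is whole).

7/13

Distances from K: E:2, F:1, G:2, H:2, I:2, J:2, L:2. Sum = 13.
n = 8, so closeness = 7/13.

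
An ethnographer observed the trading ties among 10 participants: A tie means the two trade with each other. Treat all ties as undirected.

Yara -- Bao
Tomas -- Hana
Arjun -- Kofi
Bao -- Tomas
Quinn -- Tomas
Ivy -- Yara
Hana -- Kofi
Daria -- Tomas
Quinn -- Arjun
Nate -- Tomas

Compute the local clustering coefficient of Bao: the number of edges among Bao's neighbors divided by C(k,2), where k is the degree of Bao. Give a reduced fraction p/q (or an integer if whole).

Bao's neighbors: Tomas and Yara (k = 2).
Possible neighbor pairs: C(2,2) = 1. Edges among them: none → e = 0.
Clustering(Bao) = 0/1.

0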